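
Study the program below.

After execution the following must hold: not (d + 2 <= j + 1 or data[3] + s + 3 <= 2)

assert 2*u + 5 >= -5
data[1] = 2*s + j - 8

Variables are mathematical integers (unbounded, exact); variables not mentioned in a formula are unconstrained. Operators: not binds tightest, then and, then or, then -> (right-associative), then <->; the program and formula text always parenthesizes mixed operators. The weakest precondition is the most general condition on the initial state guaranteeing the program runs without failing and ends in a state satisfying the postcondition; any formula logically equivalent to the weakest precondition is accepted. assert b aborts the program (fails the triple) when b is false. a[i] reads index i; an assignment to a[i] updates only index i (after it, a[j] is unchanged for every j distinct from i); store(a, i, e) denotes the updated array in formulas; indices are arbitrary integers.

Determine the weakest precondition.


Working backward. After the program, the postcondition not (d + 2 <= j + 1 or data[3] + s + 3 <= 2) must hold; in canonical form it is not (d <= j - 1 or data[3] + s <= -1).
Before data[1] := 2*s + j - 8: not (d <= j - 1 or data[3] + s <= -1)
Before assert 2*u + 5 >= -5: 2*u >= -10 and (not (d <= j - 1 or data[3] + s <= -1))
Answer: WP = 2*u >= -10 and (not (d <= j - 1 or data[3] + s <= -1))


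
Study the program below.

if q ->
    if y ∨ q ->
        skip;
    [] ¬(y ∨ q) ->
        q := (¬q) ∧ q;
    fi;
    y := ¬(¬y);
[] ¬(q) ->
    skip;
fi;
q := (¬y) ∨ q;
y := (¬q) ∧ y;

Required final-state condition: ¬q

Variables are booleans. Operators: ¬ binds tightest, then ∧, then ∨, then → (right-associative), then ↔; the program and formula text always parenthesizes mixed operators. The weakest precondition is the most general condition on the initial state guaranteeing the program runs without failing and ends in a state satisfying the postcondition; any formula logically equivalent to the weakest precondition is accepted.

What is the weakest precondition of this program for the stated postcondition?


Working backward. After the program, ¬q must hold.
Before y := (¬q) ∧ y: ¬q
Before q := (¬y) ∨ q: ¬((¬y) ∨ q)
Then branch requires ((y ∨ q) → (¬((¬y) ∨ q))) ∧ ((¬(y ∨ q)) → y); else branch requires ¬((¬y) ∨ q).
Before the if: (q → (((y ∨ q) → (¬((¬y) ∨ q))) ∧ ((¬(y ∨ q)) → y))) ∧ ((¬q) → (¬((¬y) ∨ q)))
Answer: WP = (q → (((y ∨ q) → (¬((¬y) ∨ q))) ∧ ((¬(y ∨ q)) → y))) ∧ ((¬q) → (¬((¬y) ∨ q)))


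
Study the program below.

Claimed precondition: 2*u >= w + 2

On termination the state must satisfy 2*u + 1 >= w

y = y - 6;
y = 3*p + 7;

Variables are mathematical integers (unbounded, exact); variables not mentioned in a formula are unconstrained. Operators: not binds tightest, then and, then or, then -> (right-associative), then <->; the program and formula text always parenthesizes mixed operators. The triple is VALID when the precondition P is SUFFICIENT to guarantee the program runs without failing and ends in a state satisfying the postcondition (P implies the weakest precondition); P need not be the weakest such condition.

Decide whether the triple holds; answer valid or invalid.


Working backward. After the program, the postcondition 2*u + 1 >= w must hold; in canonical form it is 2*u >= w - 1.
Before y := 3*p + 7: 2*u >= w - 1
Before y := y - 6: 2*u >= w - 1
The weakest precondition is 2*u >= w - 1.
Check whether 2*u >= w + 2 implies it.
Every state satisfying the precondition satisfies the weakest precondition: the implication holds.
Answer: valid


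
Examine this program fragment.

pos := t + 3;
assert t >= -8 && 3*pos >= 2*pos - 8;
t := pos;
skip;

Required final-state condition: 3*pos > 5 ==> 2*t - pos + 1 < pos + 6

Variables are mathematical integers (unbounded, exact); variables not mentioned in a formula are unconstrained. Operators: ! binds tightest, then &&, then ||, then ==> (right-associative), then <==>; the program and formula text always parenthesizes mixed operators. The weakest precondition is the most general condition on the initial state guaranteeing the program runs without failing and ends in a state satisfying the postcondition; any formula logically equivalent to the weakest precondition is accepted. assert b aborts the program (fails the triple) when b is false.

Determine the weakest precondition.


Working backward. After the program, the postcondition 3*pos > 5 ==> 2*t - pos + 1 < pos + 6 must hold; in canonical form it is 3*pos > 5 ==> 2*t < 2*pos + 5.
Before skip: 3*pos > 5 ==> 2*t < 2*pos + 5
Before t := pos: true
Before assert t >= -8 && 3*pos >= 2*pos - 8: t >= -8 && pos >= -8
Before pos := t + 3: t >= -8 && t >= -11
Answer: WP = t >= -8 && t >= -11


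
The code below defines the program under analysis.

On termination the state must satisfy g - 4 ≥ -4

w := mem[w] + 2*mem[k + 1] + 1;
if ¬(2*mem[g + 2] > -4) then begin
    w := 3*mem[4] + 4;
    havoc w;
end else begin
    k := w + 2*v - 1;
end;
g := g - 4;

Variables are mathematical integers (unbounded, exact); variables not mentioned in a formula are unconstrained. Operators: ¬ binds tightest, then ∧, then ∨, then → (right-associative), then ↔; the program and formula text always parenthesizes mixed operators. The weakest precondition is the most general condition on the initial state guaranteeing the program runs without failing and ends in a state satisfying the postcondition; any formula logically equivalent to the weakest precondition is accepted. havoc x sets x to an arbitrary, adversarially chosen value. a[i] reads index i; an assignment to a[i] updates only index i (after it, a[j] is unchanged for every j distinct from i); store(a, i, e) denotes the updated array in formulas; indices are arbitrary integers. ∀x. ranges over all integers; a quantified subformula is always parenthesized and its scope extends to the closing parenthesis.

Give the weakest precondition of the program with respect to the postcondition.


Working backward. After the program, the postcondition g - 4 ≥ -4 must hold; in canonical form it is g ≥ 0.
Before g := g - 4: g ≥ 4
Then branch requires g ≥ 4; else branch requires g ≥ 4.
Before the if: ((¬(2*mem[g + 2] > -4)) → g ≥ 4) ∧ (2*mem[g + 2] > -4 → g ≥ 4)
Before w := mem[w] + 2*mem[k + 1] + 1: ((¬(2*mem[g + 2] > -4)) → g ≥ 4) ∧ (2*mem[g + 2] > -4 → g ≥ 4)
Answer: WP = ((¬(2*mem[g + 2] > -4)) → g ≥ 4) ∧ (2*mem[g + 2] > -4 → g ≥ 4)


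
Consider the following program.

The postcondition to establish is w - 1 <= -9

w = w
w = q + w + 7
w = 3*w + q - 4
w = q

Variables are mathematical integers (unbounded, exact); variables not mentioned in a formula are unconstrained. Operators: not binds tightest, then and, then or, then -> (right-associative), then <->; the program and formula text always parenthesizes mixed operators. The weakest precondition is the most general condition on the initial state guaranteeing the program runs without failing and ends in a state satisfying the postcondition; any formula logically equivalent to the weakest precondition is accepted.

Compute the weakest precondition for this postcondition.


Working backward. After the program, the postcondition w - 1 <= -9 must hold; in canonical form it is w <= -8.
Before w := q: q <= -8
Before w := 3*w + q - 4: q <= -8
Before w := q + w + 7: q <= -8
Before w := w: q <= -8
Answer: WP = q <= -8


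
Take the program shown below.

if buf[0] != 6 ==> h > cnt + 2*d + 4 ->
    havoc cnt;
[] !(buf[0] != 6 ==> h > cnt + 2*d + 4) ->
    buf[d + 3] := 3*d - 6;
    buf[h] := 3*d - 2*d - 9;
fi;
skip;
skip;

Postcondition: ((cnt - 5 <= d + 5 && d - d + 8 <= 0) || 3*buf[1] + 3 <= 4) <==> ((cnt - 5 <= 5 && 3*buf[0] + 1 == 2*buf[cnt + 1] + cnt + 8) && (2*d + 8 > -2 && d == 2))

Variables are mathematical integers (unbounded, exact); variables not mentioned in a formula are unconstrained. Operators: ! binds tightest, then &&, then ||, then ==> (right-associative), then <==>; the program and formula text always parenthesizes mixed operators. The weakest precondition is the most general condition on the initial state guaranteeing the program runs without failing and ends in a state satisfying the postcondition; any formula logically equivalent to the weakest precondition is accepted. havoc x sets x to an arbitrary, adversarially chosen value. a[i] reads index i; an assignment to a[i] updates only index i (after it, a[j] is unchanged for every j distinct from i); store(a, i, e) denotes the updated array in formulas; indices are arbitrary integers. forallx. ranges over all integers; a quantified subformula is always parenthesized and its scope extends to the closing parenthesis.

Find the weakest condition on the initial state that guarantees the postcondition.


Working backward. After the program, the postcondition ((cnt - 5 <= d + 5 && d - d + 8 <= 0) || 3*buf[1] + 3 <= 4) <==> ((cnt - 5 <= 5 && 3*buf[0] + 1 == 2*buf[cnt + 1] + cnt + 8) && (2*d + 8 > -2 && d == 2)) must hold; in canonical form it is 3*buf[1] <= 1 <==> (cnt <= 10 && 3*buf[0] == 2*buf[cnt + 1] + cnt + 7 && 2*d > -10 && d == 2).
Before skip: 3*buf[1] <= 1 <==> (cnt <= 10 && 3*buf[0] == 2*buf[cnt + 1] + cnt + 7 && 2*d > -10 && d == 2)
Before skip: 3*buf[1] <= 1 <==> (cnt <= 10 && 3*buf[0] == 2*buf[cnt + 1] + cnt + 7 && 2*d > -10 && d == 2)
Then branch requires forall cnt_1. (3*buf[1] <= 1 <==> (cnt_1 <= 10 && 3*buf[0] == 2*buf[cnt_1 + 1] + cnt_1 + 7 && 2*d > -10 && d == 2)); else branch requires 3*store(store(buf, d + 3, 3*d - 6), h, d - 9)[1] <= 1 <==> (cnt <= 10 && 3*store(store(buf, d + 3, 3*d - 6), h, d - 9)[0] == 2*store(store(buf, d + 3, 3*d - 6), h, d - 9)[cnt + 1] + cnt + 7 && 2*d > -10 && d == 2).
Before the if: ((buf[0] != 6 ==> h > cnt + 2*d + 4) ==> (forall cnt_1. (3*buf[1] <= 1 <==> (cnt_1 <= 10 && 3*buf[0] == 2*buf[cnt_1 + 1] + cnt_1 + 7 && 2*d > -10 && d == 2)))) && ((!(buf[0] != 6 ==> h > cnt + 2*d + 4)) ==> (3*store(store(buf, d + 3, 3*d - 6), h, d - 9)[1] <= 1 <==> (cnt <= 10 && 3*store(store(buf, d + 3, 3*d - 6), h, d - 9)[0] == 2*store(store(buf, d + 3, 3*d - 6), h, d - 9)[cnt + 1] + cnt + 7 && 2*d > -10 && d == 2)))
Answer: WP = ((buf[0] != 6 ==> h > cnt + 2*d + 4) ==> (forall cnt_1. (3*buf[1] <= 1 <==> (cnt_1 <= 10 && 3*buf[0] == 2*buf[cnt_1 + 1] + cnt_1 + 7 && 2*d > -10 && d == 2)))) && ((!(buf[0] != 6 ==> h > cnt + 2*d + 4)) ==> (3*store(store(buf, d + 3, 3*d - 6), h, d - 9)[1] <= 1 <==> (cnt <= 10 && 3*store(store(buf, d + 3, 3*d - 6), h, d - 9)[0] == 2*store(store(buf, d + 3, 3*d - 6), h, d - 9)[cnt + 1] + cnt + 7 && 2*d > -10 && d == 2)))


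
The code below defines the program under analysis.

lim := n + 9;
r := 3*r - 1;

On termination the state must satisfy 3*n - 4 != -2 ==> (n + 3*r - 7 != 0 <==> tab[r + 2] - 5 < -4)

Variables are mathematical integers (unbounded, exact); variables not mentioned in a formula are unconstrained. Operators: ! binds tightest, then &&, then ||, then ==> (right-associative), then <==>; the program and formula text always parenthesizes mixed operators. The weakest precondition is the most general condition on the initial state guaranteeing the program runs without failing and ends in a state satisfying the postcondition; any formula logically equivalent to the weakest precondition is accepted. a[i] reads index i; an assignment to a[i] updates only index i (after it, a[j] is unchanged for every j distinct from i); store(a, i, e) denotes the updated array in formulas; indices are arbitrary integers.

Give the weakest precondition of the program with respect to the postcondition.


Working backward. After the program, the postcondition 3*n - 4 != -2 ==> (n + 3*r - 7 != 0 <==> tab[r + 2] - 5 < -4) must hold; in canonical form it is 3*n != 2 ==> (n + 3*r != 7 <==> tab[r + 2] < 1).
Before r := 3*r - 1: 3*n != 2 ==> (n + 9*r != 10 <==> tab[3*r + 1] < 1)
Before lim := n + 9: 3*n != 2 ==> (n + 9*r != 10 <==> tab[3*r + 1] < 1)
Answer: WP = 3*n != 2 ==> (n + 9*r != 10 <==> tab[3*r + 1] < 1)


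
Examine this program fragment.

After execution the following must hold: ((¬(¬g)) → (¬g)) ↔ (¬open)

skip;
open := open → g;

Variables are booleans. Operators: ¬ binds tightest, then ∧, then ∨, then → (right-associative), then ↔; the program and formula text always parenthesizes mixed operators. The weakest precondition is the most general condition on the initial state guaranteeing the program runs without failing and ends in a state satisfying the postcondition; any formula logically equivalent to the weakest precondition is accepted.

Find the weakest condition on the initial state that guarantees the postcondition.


Working backward. After the program, the postcondition ((¬(¬g)) → (¬g)) ↔ (¬open) must hold; in canonical form it is (g → (¬g)) ↔ (¬open).
Before open := open → g: (g → (¬g)) ↔ (¬(open → g))
Before skip: (g → (¬g)) ↔ (¬(open → g))
Answer: WP = (g → (¬g)) ↔ (¬(open → g))


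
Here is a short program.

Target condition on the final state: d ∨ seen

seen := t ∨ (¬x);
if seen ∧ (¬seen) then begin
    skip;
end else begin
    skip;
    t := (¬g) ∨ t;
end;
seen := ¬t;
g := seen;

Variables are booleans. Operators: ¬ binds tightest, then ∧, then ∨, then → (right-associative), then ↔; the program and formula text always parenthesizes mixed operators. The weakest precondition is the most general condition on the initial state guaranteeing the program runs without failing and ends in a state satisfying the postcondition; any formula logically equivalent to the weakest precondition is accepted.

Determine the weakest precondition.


Working backward. After the program, d ∨ seen must hold.
Before g := seen: d ∨ seen
Before seen := ¬t: d ∨ (¬t)
Then branch requires d ∨ (¬t); else branch requires d ∨ (¬((¬g) ∨ t)).
Before the if: d ∨ (¬((¬g) ∨ t))
Before seen := t ∨ (¬x): d ∨ (¬((¬g) ∨ t))
Answer: WP = d ∨ (¬((¬g) ∨ t))


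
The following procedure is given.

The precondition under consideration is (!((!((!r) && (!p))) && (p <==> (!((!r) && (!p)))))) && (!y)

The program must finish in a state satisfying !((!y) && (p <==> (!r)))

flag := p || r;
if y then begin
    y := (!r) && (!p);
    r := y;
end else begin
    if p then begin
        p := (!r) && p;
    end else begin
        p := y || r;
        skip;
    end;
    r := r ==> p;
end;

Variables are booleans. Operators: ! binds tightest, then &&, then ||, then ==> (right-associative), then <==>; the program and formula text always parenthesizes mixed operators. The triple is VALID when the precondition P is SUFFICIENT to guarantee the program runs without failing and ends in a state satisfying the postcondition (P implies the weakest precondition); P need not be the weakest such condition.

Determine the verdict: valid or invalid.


Working backward. After the program, !((!y) && (p <==> (!r))) must hold.
Then branch requires !((!((!r) && (!p))) && (p <==> (!((!r) && (!p))))); else branch requires (p ==> (!((!y) && (((!r) && p) <==> (!(r ==> ((!r) && p))))))) && ((!p) ==> (!((!y) && ((y || r) <==> (!(r ==> (y || r))))))).
Before the if: (y ==> (!((!((!r) && (!p))) && (p <==> (!((!r) && (!p))))))) && ((!y) ==> ((p ==> (!((!y) && (((!r) && p) <==> (!(r ==> ((!r) && p))))))) && ((!p) ==> (!((!y) && ((y || r) <==> (!(r ==> (y || r)))))))))
Before flag := p || r: (y ==> (!((!((!r) && (!p))) && (p <==> (!((!r) && (!p))))))) && ((!y) ==> ((p ==> (!((!y) && (((!r) && p) <==> (!(r ==> ((!r) && p))))))) && ((!p) ==> (!((!y) && ((y || r) <==> (!(r ==> (y || r)))))))))
The weakest precondition is (y ==> (!((!((!r) && (!p))) && (p <==> (!((!r) && (!p))))))) && ((!y) ==> ((p ==> (!((!y) && (((!r) && p) <==> (!(r ==> ((!r) && p))))))) && ((!p) ==> (!((!y) && ((y || r) <==> (!(r ==> (y || r))))))))).
Check whether (!((!((!r) && (!p))) && (p <==> (!((!r) && (!p)))))) && (!y) implies it.
Countermodel: at the initial state p = false, r = false, y = false, the precondition holds but the weakest precondition fails.
Answer: invalid


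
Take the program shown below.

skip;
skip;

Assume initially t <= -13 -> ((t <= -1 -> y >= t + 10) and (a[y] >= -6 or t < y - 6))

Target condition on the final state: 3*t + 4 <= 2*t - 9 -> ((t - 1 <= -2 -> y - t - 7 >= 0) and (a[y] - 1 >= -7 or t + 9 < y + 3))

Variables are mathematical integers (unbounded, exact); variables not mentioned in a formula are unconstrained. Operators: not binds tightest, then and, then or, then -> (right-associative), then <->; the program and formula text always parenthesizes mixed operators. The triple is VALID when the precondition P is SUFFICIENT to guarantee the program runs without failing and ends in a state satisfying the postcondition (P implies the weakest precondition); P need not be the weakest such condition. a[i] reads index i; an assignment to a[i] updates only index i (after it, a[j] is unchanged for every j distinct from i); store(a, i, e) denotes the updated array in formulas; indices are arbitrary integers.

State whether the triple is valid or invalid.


Working backward. After the program, the postcondition 3*t + 4 <= 2*t - 9 -> ((t - 1 <= -2 -> y - t - 7 >= 0) and (a[y] - 1 >= -7 or t + 9 < y + 3)) must hold; in canonical form it is t <= -13 -> ((t <= -1 -> y >= t + 7) and (a[y] >= -6 or t < y - 6)).
Before skip: t <= -13 -> ((t <= -1 -> y >= t + 7) and (a[y] >= -6 or t < y - 6))
Before skip: t <= -13 -> ((t <= -1 -> y >= t + 7) and (a[y] >= -6 or t < y - 6))
The weakest precondition is t <= -13 -> ((t <= -1 -> y >= t + 7) and (a[y] >= -6 or t < y - 6)).
Check whether t <= -13 -> ((t <= -1 -> y >= t + 10) and (a[y] >= -6 or t < y - 6)) implies it.
Every state satisfying the precondition satisfies the weakest precondition: the implication holds.
Answer: valid


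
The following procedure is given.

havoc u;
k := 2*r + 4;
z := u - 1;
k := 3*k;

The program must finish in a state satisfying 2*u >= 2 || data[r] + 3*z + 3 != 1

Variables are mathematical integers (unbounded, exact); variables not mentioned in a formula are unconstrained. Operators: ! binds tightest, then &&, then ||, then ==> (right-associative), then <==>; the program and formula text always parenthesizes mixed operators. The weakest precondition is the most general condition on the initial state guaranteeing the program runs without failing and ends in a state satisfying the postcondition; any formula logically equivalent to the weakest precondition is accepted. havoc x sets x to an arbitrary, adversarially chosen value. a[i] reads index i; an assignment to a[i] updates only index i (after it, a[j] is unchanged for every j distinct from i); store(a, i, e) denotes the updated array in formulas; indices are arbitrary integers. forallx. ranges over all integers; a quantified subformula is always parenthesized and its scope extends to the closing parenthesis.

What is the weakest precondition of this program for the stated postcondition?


Working backward. After the program, the postcondition 2*u >= 2 || data[r] + 3*z + 3 != 1 must hold; in canonical form it is 2*u >= 2 || data[r] + 3*z != -2.
Before k := 3*k: 2*u >= 2 || data[r] + 3*z != -2
Before z := u - 1: 2*u >= 2 || data[r] + 3*u != 1
Before k := 2*r + 4: 2*u >= 2 || data[r] + 3*u != 1
Before havoc u: forall u_1. (2*u_1 >= 2 || data[r] + 3*u_1 != 1)
Answer: WP = forall u_1. (2*u_1 >= 2 || data[r] + 3*u_1 != 1)


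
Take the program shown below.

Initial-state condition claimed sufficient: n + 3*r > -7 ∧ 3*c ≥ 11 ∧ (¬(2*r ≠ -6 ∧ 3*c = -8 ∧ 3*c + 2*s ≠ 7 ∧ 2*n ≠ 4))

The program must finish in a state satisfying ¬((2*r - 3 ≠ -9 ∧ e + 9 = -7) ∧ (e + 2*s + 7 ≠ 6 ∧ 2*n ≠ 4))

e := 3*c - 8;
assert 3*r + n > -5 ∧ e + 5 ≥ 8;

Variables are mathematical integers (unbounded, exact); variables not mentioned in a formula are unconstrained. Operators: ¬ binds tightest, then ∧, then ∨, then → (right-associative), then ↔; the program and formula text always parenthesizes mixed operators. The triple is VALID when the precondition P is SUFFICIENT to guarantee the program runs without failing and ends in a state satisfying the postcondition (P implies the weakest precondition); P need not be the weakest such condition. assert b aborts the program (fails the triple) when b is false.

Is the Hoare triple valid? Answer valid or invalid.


Working backward. After the program, the postcondition ¬((2*r - 3 ≠ -9 ∧ e + 9 = -7) ∧ (e + 2*s + 7 ≠ 6 ∧ 2*n ≠ 4)) must hold; in canonical form it is ¬(2*r ≠ -6 ∧ e = -16 ∧ e + 2*s ≠ -1 ∧ 2*n ≠ 4).
Before assert 3*r + n > -5 ∧ e + 5 ≥ 8: n + 3*r > -5 ∧ e ≥ 3 ∧ (¬(2*r ≠ -6 ∧ e = -16 ∧ e + 2*s ≠ -1 ∧ 2*n ≠ 4))
Before e := 3*c - 8: n + 3*r > -5 ∧ 3*c ≥ 11 ∧ (¬(2*r ≠ -6 ∧ 3*c = -8 ∧ 3*c + 2*s ≠ 7 ∧ 2*n ≠ 4))
The weakest precondition is n + 3*r > -5 ∧ 3*c ≥ 11 ∧ (¬(2*r ≠ -6 ∧ 3*c = -8 ∧ 3*c + 2*s ≠ 7 ∧ 2*n ≠ 4)).
Check whether n + 3*r > -7 ∧ 3*c ≥ 11 ∧ (¬(2*r ≠ -6 ∧ 3*c = -8 ∧ 3*c + 2*s ≠ 7 ∧ 2*n ≠ 4)) implies it.
Countermodel: at the initial state c = 4, n = -6, r = 0, s = 0, the precondition holds but the weakest precondition fails.
Answer: invalid


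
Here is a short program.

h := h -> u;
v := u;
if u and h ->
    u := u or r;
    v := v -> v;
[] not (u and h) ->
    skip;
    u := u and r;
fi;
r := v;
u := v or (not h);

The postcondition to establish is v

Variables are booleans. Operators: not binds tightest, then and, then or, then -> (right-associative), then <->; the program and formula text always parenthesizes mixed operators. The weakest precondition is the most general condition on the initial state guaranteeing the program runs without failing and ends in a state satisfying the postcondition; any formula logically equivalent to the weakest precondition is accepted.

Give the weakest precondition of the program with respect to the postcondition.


Working backward. After the program, v must hold.
Before u := v or (not h): v
Before r := v: v
Then branch requires true; else branch requires v.
Before the if: (not (u and h)) -> v
Before v := u: (not (u and h)) -> u
Before h := h -> u: (not (u and (h -> u))) -> u
Answer: WP = (not (u and (h -> u))) -> u


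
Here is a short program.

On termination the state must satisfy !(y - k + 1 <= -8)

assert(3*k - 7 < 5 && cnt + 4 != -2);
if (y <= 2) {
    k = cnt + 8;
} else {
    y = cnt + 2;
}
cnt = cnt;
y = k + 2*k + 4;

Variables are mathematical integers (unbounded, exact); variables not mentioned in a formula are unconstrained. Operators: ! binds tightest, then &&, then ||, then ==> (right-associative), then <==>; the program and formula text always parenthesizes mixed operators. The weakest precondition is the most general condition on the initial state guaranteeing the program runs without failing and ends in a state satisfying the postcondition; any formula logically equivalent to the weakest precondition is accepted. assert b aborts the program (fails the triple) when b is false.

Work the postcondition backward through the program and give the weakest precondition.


Working backward. After the program, the postcondition !(y - k + 1 <= -8) must hold; in canonical form it is !(y <= k - 9).
Before y := k + 2*k + 4: !(2*k <= -13)
Before cnt := cnt: !(2*k <= -13)
Then branch requires !(2*cnt <= -29); else branch requires !(2*k <= -13).
Before the if: (y <= 2 ==> (!(2*cnt <= -29))) && ((!(y <= 2)) ==> (!(2*k <= -13)))
Before assert 3*k - 7 < 5 && cnt + 4 != -2: 3*k < 12 && cnt != -6 && (y <= 2 ==> (!(2*cnt <= -29))) && ((!(y <= 2)) ==> (!(2*k <= -13)))
Answer: WP = 3*k < 12 && cnt != -6 && (y <= 2 ==> (!(2*cnt <= -29))) && ((!(y <= 2)) ==> (!(2*k <= -13)))


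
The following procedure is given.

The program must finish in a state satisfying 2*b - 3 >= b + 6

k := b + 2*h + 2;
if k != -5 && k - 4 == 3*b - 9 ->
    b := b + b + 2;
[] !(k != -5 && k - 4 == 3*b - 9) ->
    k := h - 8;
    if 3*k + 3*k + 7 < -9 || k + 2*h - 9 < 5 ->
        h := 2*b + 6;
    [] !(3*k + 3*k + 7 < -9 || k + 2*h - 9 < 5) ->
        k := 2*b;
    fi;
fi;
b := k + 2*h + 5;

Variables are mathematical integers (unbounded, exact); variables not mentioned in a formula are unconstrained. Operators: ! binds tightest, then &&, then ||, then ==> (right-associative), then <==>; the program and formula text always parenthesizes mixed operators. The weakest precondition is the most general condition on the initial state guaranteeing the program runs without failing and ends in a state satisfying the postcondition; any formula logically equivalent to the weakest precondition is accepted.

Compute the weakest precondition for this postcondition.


Working backward. After the program, the postcondition 2*b - 3 >= b + 6 must hold; in canonical form it is b >= 9.
Before b := k + 2*h + 5: 2*h + k >= 4
Then branch requires 2*h + k >= 4; else branch requires ((6*h < 32 || 3*h < 22) ==> 4*b + h >= 0) && ((!(6*h < 32 || 3*h < 22)) ==> 2*b + 2*h >= 4).
Before the if: ((k != -5 && k == 3*b - 5) ==> 2*h + k >= 4) && ((!(k != -5 && k == 3*b - 5)) ==> (((6*h < 32 || 3*h < 22) ==> 4*b + h >= 0) && ((!(6*h < 32 || 3*h < 22)) ==> 2*b + 2*h >= 4)))
Before k := b + 2*h + 2: ((b + 2*h != -7 && 2*h == 2*b - 7) ==> b + 4*h >= 2) && ((!(b + 2*h != -7 && 2*h == 2*b - 7)) ==> (((6*h < 32 || 3*h < 22) ==> 4*b + h >= 0) && ((!(6*h < 32 || 3*h < 22)) ==> 2*b + 2*h >= 4)))
Answer: WP = ((b + 2*h != -7 && 2*h == 2*b - 7) ==> b + 4*h >= 2) && ((!(b + 2*h != -7 && 2*h == 2*b - 7)) ==> (((6*h < 32 || 3*h < 22) ==> 4*b + h >= 0) && ((!(6*h < 32 || 3*h < 22)) ==> 2*b + 2*h >= 4)))


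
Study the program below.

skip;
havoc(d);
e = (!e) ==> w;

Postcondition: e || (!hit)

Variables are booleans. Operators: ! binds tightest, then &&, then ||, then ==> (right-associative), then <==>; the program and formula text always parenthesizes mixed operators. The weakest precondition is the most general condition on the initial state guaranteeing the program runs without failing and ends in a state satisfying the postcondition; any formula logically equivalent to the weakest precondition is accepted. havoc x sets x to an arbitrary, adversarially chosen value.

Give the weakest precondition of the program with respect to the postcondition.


Working backward. After the program, e || (!hit) must hold.
Before e := (!e) ==> w: ((!e) ==> w) || (!hit)
Before havoc d: ((!e) ==> w) || (!hit)
Before skip: ((!e) ==> w) || (!hit)
Answer: WP = ((!e) ==> w) || (!hit)


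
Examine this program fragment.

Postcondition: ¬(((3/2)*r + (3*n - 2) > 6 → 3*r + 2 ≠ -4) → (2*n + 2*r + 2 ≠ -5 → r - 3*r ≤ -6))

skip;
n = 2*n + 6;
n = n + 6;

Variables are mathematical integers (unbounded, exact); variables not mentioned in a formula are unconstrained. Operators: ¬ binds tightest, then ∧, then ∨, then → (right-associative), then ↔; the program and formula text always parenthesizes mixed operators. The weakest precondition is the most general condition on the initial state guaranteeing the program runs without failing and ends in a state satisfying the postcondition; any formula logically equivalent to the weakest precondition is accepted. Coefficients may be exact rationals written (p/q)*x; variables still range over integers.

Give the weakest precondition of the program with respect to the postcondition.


Working backward. After the program, the postcondition ¬(((3/2)*r + (3*n - 2) > 6 → 3*r + 2 ≠ -4) → (2*n + 2*r + 2 ≠ -5 → r - 3*r ≤ -6)) must hold; in canonical form it is ¬((3*n + (3/2)*r > 8 → 3*r ≠ -6) → (2*n + 2*r ≠ -7 → 2*r ≥ 6)).
Before n := n + 6: ¬((3*n + (3/2)*r > -10 → 3*r ≠ -6) → (2*n + 2*r ≠ -19 → 2*r ≥ 6))
Before n := 2*n + 6: ¬((6*n + (3/2)*r > -28 → 3*r ≠ -6) → (4*n + 2*r ≠ -31 → 2*r ≥ 6))
Before skip: ¬((6*n + (3/2)*r > -28 → 3*r ≠ -6) → (4*n + 2*r ≠ -31 → 2*r ≥ 6))
Answer: WP = ¬((6*n + (3/2)*r > -28 → 3*r ≠ -6) → (4*n + 2*r ≠ -31 → 2*r ≥ 6))


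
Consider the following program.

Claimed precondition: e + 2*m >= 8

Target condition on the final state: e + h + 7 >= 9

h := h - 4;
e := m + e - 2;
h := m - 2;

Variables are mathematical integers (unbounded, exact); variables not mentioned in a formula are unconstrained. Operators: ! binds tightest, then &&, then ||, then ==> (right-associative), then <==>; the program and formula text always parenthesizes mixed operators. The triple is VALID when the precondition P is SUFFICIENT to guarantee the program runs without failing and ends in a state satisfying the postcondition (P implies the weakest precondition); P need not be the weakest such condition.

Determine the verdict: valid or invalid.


Working backward. After the program, the postcondition e + h + 7 >= 9 must hold; in canonical form it is e + h >= 2.
Before h := m - 2: e + m >= 4
Before e := m + e - 2: e + 2*m >= 6
Before h := h - 4: e + 2*m >= 6
The weakest precondition is e + 2*m >= 6.
Check whether e + 2*m >= 8 implies it.
Every state satisfying the precondition satisfies the weakest precondition: the implication holds.
Answer: valid


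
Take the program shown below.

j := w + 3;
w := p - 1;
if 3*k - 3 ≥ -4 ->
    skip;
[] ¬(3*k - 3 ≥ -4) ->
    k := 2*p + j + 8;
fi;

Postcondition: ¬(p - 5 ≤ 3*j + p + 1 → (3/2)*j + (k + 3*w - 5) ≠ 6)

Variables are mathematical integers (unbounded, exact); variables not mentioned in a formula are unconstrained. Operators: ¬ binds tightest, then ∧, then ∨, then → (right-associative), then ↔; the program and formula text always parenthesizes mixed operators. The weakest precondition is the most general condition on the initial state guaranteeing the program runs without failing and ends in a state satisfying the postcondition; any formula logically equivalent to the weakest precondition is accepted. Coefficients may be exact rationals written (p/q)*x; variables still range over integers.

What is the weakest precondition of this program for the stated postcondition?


Working backward. After the program, the postcondition ¬(p - 5 ≤ 3*j + p + 1 → (3/2)*j + (k + 3*w - 5) ≠ 6) must hold; in canonical form it is ¬(3*j ≥ -6 → (3/2)*j + k + 3*w ≠ 11).
Then branch requires ¬(3*j ≥ -6 → (3/2)*j + k + 3*w ≠ 11); else branch requires ¬(3*j ≥ -6 → (5/2)*j + 2*p + 3*w ≠ 3).
Before the if: (3*k ≥ -1 → (¬(3*j ≥ -6 → (3/2)*j + k + 3*w ≠ 11))) ∧ ((¬(3*k ≥ -1)) → (¬(3*j ≥ -6 → (5/2)*j + 2*p + 3*w ≠ 3)))
Before w := p - 1: (3*k ≥ -1 → (¬(3*j ≥ -6 → (3/2)*j + k + 3*p ≠ 14))) ∧ ((¬(3*k ≥ -1)) → (¬(3*j ≥ -6 → (5/2)*j + 5*p ≠ 6)))
Before j := w + 3: (3*k ≥ -1 → (¬(3*w ≥ -15 → k + 3*p + (3/2)*w ≠ 19/2))) ∧ ((¬(3*k ≥ -1)) → (¬(3*w ≥ -15 → 5*p + (5/2)*w ≠ -3/2)))
Answer: WP = (3*k ≥ -1 → (¬(3*w ≥ -15 → k + 3*p + (3/2)*w ≠ 19/2))) ∧ ((¬(3*k ≥ -1)) → (¬(3*w ≥ -15 → 5*p + (5/2)*w ≠ -3/2)))


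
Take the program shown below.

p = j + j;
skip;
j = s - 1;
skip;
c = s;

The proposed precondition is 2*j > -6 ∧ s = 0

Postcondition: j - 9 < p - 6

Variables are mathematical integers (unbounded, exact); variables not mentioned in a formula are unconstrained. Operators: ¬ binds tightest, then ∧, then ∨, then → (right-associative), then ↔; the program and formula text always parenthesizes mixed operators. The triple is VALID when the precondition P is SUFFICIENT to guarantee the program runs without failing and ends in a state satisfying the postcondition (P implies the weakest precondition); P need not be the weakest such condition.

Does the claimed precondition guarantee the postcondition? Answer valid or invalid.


Working backward. After the program, the postcondition j - 9 < p - 6 must hold; in canonical form it is j < p + 3.
Before c := s: j < p + 3
Before skip: j < p + 3
Before j := s - 1: s < p + 4
Before skip: s < p + 4
Before p := j + j: s < 2*j + 4
The weakest precondition is s < 2*j + 4.
Check whether 2*j > -6 ∧ s = 0 implies it.
Countermodel: at the initial state j = -2, s = 0, the precondition holds but the weakest precondition fails.
Answer: invalid


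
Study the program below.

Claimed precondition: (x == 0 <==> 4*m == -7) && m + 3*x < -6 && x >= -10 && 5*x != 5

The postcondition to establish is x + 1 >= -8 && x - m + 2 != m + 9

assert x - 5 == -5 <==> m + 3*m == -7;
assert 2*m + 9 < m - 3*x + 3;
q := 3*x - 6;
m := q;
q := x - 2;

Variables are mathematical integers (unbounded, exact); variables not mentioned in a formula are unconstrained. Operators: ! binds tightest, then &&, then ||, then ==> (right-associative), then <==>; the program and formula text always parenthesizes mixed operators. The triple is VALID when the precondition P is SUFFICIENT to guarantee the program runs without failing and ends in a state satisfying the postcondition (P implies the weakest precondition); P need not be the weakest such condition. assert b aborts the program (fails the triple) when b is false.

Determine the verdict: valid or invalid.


Working backward. After the program, the postcondition x + 1 >= -8 && x - m + 2 != m + 9 must hold; in canonical form it is x >= -9 && x != 2*m + 7.
Before q := x - 2: x >= -9 && x != 2*m + 7
Before m := q: x >= -9 && x != 2*q + 7
Before q := 3*x - 6: x >= -9 && 5*x != 5
Before assert 2*m + 9 < m - 3*x + 3: m + 3*x < -6 && x >= -9 && 5*x != 5
Before assert x - 5 == -5 <==> m + 3*m == -7: (x == 0 <==> 4*m == -7) && m + 3*x < -6 && x >= -9 && 5*x != 5
The weakest precondition is (x == 0 <==> 4*m == -7) && m + 3*x < -6 && x >= -9 && 5*x != 5.
Check whether (x == 0 <==> 4*m == -7) && m + 3*x < -6 && x >= -10 && 5*x != 5 implies it.
Countermodel: at the initial state m = 23, x = -10, the precondition holds but the weakest precondition fails.
Answer: invalid


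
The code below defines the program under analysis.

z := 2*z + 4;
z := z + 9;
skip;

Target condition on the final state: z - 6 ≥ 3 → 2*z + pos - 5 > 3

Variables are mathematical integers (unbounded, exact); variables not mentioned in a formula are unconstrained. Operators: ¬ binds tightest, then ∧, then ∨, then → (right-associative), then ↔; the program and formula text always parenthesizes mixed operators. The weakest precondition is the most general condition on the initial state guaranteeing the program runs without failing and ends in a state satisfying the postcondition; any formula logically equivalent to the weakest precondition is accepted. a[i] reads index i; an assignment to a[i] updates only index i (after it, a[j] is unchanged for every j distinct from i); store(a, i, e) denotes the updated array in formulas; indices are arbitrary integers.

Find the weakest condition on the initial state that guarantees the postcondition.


Working backward. After the program, the postcondition z - 6 ≥ 3 → 2*z + pos - 5 > 3 must hold; in canonical form it is z ≥ 9 → pos + 2*z > 8.
Before skip: z ≥ 9 → pos + 2*z > 8
Before z := z + 9: z ≥ 0 → pos + 2*z > -10
Before z := 2*z + 4: 2*z ≥ -4 → pos + 4*z > -18
Answer: WP = 2*z ≥ -4 → pos + 4*z > -18


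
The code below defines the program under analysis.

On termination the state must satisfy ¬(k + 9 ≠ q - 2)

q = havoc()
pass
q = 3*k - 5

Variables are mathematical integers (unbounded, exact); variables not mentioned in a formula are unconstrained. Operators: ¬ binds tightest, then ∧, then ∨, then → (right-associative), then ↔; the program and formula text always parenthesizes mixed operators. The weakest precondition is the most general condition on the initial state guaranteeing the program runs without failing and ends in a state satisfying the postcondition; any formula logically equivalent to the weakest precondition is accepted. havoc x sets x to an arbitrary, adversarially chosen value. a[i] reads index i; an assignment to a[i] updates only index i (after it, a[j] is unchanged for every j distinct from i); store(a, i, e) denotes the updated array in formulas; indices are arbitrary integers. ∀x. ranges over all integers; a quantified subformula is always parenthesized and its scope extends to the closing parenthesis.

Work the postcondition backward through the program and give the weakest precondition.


Working backward. After the program, the postcondition ¬(k + 9 ≠ q - 2) must hold; in canonical form it is ¬(k ≠ q - 11).
Before q := 3*k - 5: ¬(2*k ≠ 16)
Before skip: ¬(2*k ≠ 16)
Before havoc q: ¬(2*k ≠ 16)
Answer: WP = ¬(2*k ≠ 16)


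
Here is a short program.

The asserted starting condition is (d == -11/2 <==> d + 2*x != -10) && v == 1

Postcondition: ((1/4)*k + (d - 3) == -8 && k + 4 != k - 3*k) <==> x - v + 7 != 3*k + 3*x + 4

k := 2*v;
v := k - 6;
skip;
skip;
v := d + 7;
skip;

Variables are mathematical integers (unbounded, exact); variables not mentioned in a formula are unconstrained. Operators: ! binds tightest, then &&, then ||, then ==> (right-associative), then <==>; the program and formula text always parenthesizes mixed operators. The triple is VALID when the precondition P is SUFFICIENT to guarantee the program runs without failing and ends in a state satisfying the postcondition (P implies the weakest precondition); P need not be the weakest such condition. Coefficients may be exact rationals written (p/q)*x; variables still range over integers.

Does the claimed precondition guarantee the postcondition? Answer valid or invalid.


Working backward. After the program, the postcondition ((1/4)*k + (d - 3) == -8 && k + 4 != k - 3*k) <==> x - v + 7 != 3*k + 3*x + 4 must hold; in canonical form it is (d + (1/4)*k == -5 && 3*k != -4) <==> 3*k + v + 2*x != 3.
Before skip: (d + (1/4)*k == -5 && 3*k != -4) <==> 3*k + v + 2*x != 3
Before v := d + 7: (d + (1/4)*k == -5 && 3*k != -4) <==> d + 3*k + 2*x != -4
Before skip: (d + (1/4)*k == -5 && 3*k != -4) <==> d + 3*k + 2*x != -4
Before skip: (d + (1/4)*k == -5 && 3*k != -4) <==> d + 3*k + 2*x != -4
Before v := k - 6: (d + (1/4)*k == -5 && 3*k != -4) <==> d + 3*k + 2*x != -4
Before k := 2*v: (d + (1/2)*v == -5 && 6*v != -4) <==> d + 6*v + 2*x != -4
The weakest precondition is (d + (1/2)*v == -5 && 6*v != -4) <==> d + 6*v + 2*x != -4.
Check whether (d == -11/2 <==> d + 2*x != -10) && v == 1 implies it.
Every state satisfying the precondition satisfies the weakest precondition: the implication holds.
Answer: valid


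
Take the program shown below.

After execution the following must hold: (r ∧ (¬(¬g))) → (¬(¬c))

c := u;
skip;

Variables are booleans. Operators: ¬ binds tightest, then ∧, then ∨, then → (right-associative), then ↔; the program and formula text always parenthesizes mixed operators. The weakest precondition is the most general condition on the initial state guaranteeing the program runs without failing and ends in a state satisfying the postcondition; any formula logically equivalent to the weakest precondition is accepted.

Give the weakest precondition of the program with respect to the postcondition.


Working backward. After the program, the postcondition (r ∧ (¬(¬g))) → (¬(¬c)) must hold; in canonical form it is (r ∧ g) → c.
Before skip: (r ∧ g) → c
Before c := u: (r ∧ g) → u
Answer: WP = (r ∧ g) → u


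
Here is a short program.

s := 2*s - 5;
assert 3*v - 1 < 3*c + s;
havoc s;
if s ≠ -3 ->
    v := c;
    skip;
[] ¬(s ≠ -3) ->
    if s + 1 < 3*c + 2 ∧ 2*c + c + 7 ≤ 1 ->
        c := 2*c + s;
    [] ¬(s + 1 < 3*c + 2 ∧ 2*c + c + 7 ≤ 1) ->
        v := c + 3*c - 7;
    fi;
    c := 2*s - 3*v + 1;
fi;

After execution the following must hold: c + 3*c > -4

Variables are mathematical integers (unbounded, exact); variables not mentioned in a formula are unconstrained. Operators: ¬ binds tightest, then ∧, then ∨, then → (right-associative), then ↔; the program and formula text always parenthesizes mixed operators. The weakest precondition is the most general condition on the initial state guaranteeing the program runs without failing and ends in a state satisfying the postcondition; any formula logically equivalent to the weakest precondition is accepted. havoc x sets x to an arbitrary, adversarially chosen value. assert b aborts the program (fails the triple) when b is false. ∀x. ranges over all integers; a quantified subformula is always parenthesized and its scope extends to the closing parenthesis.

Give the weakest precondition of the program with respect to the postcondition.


Working backward. After the program, the postcondition c + 3*c > -4 must hold; in canonical form it is 4*c > -4.
Then branch requires 4*c > -4; else branch requires ((s < 3*c + 1 ∧ 3*c ≤ -6) → 8*s > 12*v - 8) ∧ ((¬(s < 3*c + 1 ∧ 3*c ≤ -6)) → 8*s > 48*c - 92).
Before the if: (s ≠ -3 → 4*c > -4) ∧ ((¬(s ≠ -3)) → (((s < 3*c + 1 ∧ 3*c ≤ -6) → 8*s > 12*v - 8) ∧ ((¬(s < 3*c + 1 ∧ 3*c ≤ -6)) → 8*s > 48*c - 92)))
Before havoc s: ∀s_1. ((s_1 ≠ -3 → 4*c > -4) ∧ ((¬(s_1 ≠ -3)) → (((s_1 < 3*c + 1 ∧ 3*c ≤ -6) → 8*s_1 > 12*v - 8) ∧ ((¬(s_1 < 3*c + 1 ∧ 3*c ≤ -6)) → 8*s_1 > 48*c - 92))))
Before assert 3*v - 1 < 3*c + s: 3*v < 3*c + s + 1 ∧ (∀s_1. ((s_1 ≠ -3 → 4*c > -4) ∧ ((¬(s_1 ≠ -3)) → (((s_1 < 3*c + 1 ∧ 3*c ≤ -6) → 8*s_1 > 12*v - 8) ∧ ((¬(s_1 < 3*c + 1 ∧ 3*c ≤ -6)) → 8*s_1 > 48*c - 92)))))
Before s := 2*s - 5: 3*v < 3*c + 2*s - 4 ∧ (∀s_1. ((s_1 ≠ -3 → 4*c > -4) ∧ ((¬(s_1 ≠ -3)) → (((s_1 < 3*c + 1 ∧ 3*c ≤ -6) → 8*s_1 > 12*v - 8) ∧ ((¬(s_1 < 3*c + 1 ∧ 3*c ≤ -6)) → 8*s_1 > 48*c - 92)))))
Answer: WP = 3*v < 3*c + 2*s - 4 ∧ (∀s_1. ((s_1 ≠ -3 → 4*c > -4) ∧ ((¬(s_1 ≠ -3)) → (((s_1 < 3*c + 1 ∧ 3*c ≤ -6) → 8*s_1 > 12*v - 8) ∧ ((¬(s_1 < 3*c + 1 ∧ 3*c ≤ -6)) → 8*s_1 > 48*c - 92)))))
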